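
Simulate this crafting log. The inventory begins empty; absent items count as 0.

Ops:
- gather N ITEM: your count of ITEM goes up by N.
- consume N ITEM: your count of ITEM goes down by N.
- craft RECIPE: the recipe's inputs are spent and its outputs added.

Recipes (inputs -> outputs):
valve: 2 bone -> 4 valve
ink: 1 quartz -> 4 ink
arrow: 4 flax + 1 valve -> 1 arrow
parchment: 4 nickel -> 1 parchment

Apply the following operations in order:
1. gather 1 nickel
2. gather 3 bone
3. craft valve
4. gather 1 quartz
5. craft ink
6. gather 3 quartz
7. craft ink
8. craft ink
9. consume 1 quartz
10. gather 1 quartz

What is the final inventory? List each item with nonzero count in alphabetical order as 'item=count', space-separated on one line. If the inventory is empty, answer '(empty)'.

After 1 (gather 1 nickel): nickel=1
After 2 (gather 3 bone): bone=3 nickel=1
After 3 (craft valve): bone=1 nickel=1 valve=4
After 4 (gather 1 quartz): bone=1 nickel=1 quartz=1 valve=4
After 5 (craft ink): bone=1 ink=4 nickel=1 valve=4
After 6 (gather 3 quartz): bone=1 ink=4 nickel=1 quartz=3 valve=4
After 7 (craft ink): bone=1 ink=8 nickel=1 quartz=2 valve=4
After 8 (craft ink): bone=1 ink=12 nickel=1 quartz=1 valve=4
After 9 (consume 1 quartz): bone=1 ink=12 nickel=1 valve=4
After 10 (gather 1 quartz): bone=1 ink=12 nickel=1 quartz=1 valve=4

Answer: bone=1 ink=12 nickel=1 quartz=1 valve=4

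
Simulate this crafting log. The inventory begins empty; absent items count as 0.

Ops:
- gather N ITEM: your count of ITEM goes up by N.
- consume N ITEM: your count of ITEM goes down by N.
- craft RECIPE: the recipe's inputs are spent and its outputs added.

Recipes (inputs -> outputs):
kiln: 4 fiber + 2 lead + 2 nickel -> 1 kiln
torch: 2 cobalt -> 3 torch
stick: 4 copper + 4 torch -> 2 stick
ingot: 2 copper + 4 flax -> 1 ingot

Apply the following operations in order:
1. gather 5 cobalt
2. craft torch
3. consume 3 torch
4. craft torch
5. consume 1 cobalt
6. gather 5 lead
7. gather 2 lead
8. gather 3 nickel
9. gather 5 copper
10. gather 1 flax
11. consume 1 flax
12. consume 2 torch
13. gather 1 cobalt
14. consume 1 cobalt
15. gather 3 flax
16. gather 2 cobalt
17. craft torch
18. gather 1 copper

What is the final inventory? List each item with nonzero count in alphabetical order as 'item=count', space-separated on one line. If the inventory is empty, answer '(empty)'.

After 1 (gather 5 cobalt): cobalt=5
After 2 (craft torch): cobalt=3 torch=3
After 3 (consume 3 torch): cobalt=3
After 4 (craft torch): cobalt=1 torch=3
After 5 (consume 1 cobalt): torch=3
After 6 (gather 5 lead): lead=5 torch=3
After 7 (gather 2 lead): lead=7 torch=3
After 8 (gather 3 nickel): lead=7 nickel=3 torch=3
After 9 (gather 5 copper): copper=5 lead=7 nickel=3 torch=3
After 10 (gather 1 flax): copper=5 flax=1 lead=7 nickel=3 torch=3
After 11 (consume 1 flax): copper=5 lead=7 nickel=3 torch=3
After 12 (consume 2 torch): copper=5 lead=7 nickel=3 torch=1
After 13 (gather 1 cobalt): cobalt=1 copper=5 lead=7 nickel=3 torch=1
After 14 (consume 1 cobalt): copper=5 lead=7 nickel=3 torch=1
After 15 (gather 3 flax): copper=5 flax=3 lead=7 nickel=3 torch=1
After 16 (gather 2 cobalt): cobalt=2 copper=5 flax=3 lead=7 nickel=3 torch=1
After 17 (craft torch): copper=5 flax=3 lead=7 nickel=3 torch=4
After 18 (gather 1 copper): copper=6 flax=3 lead=7 nickel=3 torch=4

Answer: copper=6 flax=3 lead=7 nickel=3 torch=4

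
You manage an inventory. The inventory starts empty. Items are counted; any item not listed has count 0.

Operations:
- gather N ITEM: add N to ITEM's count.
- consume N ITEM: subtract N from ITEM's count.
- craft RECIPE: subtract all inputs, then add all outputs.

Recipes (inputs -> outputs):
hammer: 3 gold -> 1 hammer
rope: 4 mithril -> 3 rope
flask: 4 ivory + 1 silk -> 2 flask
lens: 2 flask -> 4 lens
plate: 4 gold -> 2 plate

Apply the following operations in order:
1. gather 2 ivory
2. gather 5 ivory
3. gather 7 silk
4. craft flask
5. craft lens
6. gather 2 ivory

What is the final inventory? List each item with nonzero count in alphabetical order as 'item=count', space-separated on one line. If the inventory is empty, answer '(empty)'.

Answer: ivory=5 lens=4 silk=6

Derivation:
After 1 (gather 2 ivory): ivory=2
After 2 (gather 5 ivory): ivory=7
After 3 (gather 7 silk): ivory=7 silk=7
After 4 (craft flask): flask=2 ivory=3 silk=6
After 5 (craft lens): ivory=3 lens=4 silk=6
After 6 (gather 2 ivory): ivory=5 lens=4 silk=6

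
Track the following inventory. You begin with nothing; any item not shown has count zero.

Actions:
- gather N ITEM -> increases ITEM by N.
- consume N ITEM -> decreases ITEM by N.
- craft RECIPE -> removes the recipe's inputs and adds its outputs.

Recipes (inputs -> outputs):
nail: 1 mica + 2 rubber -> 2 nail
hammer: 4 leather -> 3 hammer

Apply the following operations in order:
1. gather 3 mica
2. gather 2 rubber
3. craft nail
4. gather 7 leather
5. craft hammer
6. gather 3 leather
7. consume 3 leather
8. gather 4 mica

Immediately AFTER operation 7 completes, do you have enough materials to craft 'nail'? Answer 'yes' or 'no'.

Answer: no

Derivation:
After 1 (gather 3 mica): mica=3
After 2 (gather 2 rubber): mica=3 rubber=2
After 3 (craft nail): mica=2 nail=2
After 4 (gather 7 leather): leather=7 mica=2 nail=2
After 5 (craft hammer): hammer=3 leather=3 mica=2 nail=2
After 6 (gather 3 leather): hammer=3 leather=6 mica=2 nail=2
After 7 (consume 3 leather): hammer=3 leather=3 mica=2 nail=2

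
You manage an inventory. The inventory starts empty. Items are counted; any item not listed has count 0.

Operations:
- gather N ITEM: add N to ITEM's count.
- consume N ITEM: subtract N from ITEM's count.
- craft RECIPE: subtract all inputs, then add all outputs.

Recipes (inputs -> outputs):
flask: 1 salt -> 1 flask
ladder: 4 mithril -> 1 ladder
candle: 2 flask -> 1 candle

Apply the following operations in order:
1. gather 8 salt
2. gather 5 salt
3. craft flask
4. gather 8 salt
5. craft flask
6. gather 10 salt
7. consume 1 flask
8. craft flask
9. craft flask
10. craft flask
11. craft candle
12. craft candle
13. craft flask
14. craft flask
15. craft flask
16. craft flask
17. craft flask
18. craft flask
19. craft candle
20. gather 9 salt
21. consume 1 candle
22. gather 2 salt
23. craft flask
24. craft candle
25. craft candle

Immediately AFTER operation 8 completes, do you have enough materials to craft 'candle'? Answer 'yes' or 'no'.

After 1 (gather 8 salt): salt=8
After 2 (gather 5 salt): salt=13
After 3 (craft flask): flask=1 salt=12
After 4 (gather 8 salt): flask=1 salt=20
After 5 (craft flask): flask=2 salt=19
After 6 (gather 10 salt): flask=2 salt=29
After 7 (consume 1 flask): flask=1 salt=29
After 8 (craft flask): flask=2 salt=28

Answer: yes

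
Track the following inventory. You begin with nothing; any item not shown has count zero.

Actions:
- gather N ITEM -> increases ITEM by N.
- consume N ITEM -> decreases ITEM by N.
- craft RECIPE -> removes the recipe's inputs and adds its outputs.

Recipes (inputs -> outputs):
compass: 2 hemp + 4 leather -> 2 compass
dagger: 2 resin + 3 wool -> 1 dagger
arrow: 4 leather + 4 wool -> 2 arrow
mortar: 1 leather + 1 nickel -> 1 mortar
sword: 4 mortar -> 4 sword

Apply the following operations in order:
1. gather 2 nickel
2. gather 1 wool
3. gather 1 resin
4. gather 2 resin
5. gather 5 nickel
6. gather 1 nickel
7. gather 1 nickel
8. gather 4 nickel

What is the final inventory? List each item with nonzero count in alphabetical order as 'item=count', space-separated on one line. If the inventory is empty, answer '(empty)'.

Answer: nickel=13 resin=3 wool=1

Derivation:
After 1 (gather 2 nickel): nickel=2
After 2 (gather 1 wool): nickel=2 wool=1
After 3 (gather 1 resin): nickel=2 resin=1 wool=1
After 4 (gather 2 resin): nickel=2 resin=3 wool=1
After 5 (gather 5 nickel): nickel=7 resin=3 wool=1
After 6 (gather 1 nickel): nickel=8 resin=3 wool=1
After 7 (gather 1 nickel): nickel=9 resin=3 wool=1
After 8 (gather 4 nickel): nickel=13 resin=3 wool=1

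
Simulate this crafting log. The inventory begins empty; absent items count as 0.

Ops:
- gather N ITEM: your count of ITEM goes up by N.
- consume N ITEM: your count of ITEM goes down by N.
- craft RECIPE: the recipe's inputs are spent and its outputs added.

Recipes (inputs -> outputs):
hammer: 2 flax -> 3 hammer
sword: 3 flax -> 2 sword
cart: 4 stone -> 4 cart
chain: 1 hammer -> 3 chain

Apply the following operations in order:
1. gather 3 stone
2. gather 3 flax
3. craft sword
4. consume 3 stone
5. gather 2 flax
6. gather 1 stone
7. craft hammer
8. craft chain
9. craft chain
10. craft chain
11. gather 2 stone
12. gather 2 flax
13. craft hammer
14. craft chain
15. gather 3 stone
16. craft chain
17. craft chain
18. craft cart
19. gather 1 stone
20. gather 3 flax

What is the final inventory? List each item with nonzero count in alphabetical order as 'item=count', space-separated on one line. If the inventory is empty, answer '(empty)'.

Answer: cart=4 chain=18 flax=3 stone=3 sword=2

Derivation:
After 1 (gather 3 stone): stone=3
After 2 (gather 3 flax): flax=3 stone=3
After 3 (craft sword): stone=3 sword=2
After 4 (consume 3 stone): sword=2
After 5 (gather 2 flax): flax=2 sword=2
After 6 (gather 1 stone): flax=2 stone=1 sword=2
After 7 (craft hammer): hammer=3 stone=1 sword=2
After 8 (craft chain): chain=3 hammer=2 stone=1 sword=2
After 9 (craft chain): chain=6 hammer=1 stone=1 sword=2
After 10 (craft chain): chain=9 stone=1 sword=2
After 11 (gather 2 stone): chain=9 stone=3 sword=2
After 12 (gather 2 flax): chain=9 flax=2 stone=3 sword=2
After 13 (craft hammer): chain=9 hammer=3 stone=3 sword=2
After 14 (craft chain): chain=12 hammer=2 stone=3 sword=2
After 15 (gather 3 stone): chain=12 hammer=2 stone=6 sword=2
After 16 (craft chain): chain=15 hammer=1 stone=6 sword=2
After 17 (craft chain): chain=18 stone=6 sword=2
After 18 (craft cart): cart=4 chain=18 stone=2 sword=2
After 19 (gather 1 stone): cart=4 chain=18 stone=3 sword=2
After 20 (gather 3 flax): cart=4 chain=18 flax=3 stone=3 sword=2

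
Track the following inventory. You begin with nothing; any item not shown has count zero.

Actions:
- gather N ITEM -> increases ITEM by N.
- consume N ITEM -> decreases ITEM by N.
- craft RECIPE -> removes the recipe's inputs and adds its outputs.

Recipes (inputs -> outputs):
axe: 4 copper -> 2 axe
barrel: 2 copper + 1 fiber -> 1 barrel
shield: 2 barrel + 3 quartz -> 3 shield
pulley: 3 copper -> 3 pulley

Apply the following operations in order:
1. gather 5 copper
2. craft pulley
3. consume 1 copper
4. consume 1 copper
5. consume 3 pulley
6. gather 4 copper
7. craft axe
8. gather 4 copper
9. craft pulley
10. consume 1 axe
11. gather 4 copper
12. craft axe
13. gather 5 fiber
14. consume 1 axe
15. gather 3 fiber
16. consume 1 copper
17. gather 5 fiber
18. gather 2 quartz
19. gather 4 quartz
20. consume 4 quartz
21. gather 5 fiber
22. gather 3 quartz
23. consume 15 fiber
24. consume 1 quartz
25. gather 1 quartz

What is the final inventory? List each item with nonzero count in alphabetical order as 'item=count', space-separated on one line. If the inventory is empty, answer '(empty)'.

Answer: axe=2 fiber=3 pulley=3 quartz=5

Derivation:
After 1 (gather 5 copper): copper=5
After 2 (craft pulley): copper=2 pulley=3
After 3 (consume 1 copper): copper=1 pulley=3
After 4 (consume 1 copper): pulley=3
After 5 (consume 3 pulley): (empty)
After 6 (gather 4 copper): copper=4
After 7 (craft axe): axe=2
After 8 (gather 4 copper): axe=2 copper=4
After 9 (craft pulley): axe=2 copper=1 pulley=3
After 10 (consume 1 axe): axe=1 copper=1 pulley=3
After 11 (gather 4 copper): axe=1 copper=5 pulley=3
After 12 (craft axe): axe=3 copper=1 pulley=3
After 13 (gather 5 fiber): axe=3 copper=1 fiber=5 pulley=3
After 14 (consume 1 axe): axe=2 copper=1 fiber=5 pulley=3
After 15 (gather 3 fiber): axe=2 copper=1 fiber=8 pulley=3
After 16 (consume 1 copper): axe=2 fiber=8 pulley=3
After 17 (gather 5 fiber): axe=2 fiber=13 pulley=3
After 18 (gather 2 quartz): axe=2 fiber=13 pulley=3 quartz=2
After 19 (gather 4 quartz): axe=2 fiber=13 pulley=3 quartz=6
After 20 (consume 4 quartz): axe=2 fiber=13 pulley=3 quartz=2
After 21 (gather 5 fiber): axe=2 fiber=18 pulley=3 quartz=2
After 22 (gather 3 quartz): axe=2 fiber=18 pulley=3 quartz=5
After 23 (consume 15 fiber): axe=2 fiber=3 pulley=3 quartz=5
After 24 (consume 1 quartz): axe=2 fiber=3 pulley=3 quartz=4
After 25 (gather 1 quartz): axe=2 fiber=3 pulley=3 quartz=5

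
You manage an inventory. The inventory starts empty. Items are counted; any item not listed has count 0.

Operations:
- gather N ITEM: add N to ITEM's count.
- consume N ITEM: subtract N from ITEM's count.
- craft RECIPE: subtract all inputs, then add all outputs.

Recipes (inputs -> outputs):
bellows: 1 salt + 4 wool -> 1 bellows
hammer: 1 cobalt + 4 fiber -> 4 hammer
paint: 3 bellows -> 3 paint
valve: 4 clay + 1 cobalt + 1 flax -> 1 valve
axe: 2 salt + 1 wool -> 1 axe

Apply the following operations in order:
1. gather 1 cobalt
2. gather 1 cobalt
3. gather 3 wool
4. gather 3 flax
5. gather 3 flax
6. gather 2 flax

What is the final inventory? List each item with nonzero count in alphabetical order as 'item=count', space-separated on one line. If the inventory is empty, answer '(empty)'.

Answer: cobalt=2 flax=8 wool=3

Derivation:
After 1 (gather 1 cobalt): cobalt=1
After 2 (gather 1 cobalt): cobalt=2
After 3 (gather 3 wool): cobalt=2 wool=3
After 4 (gather 3 flax): cobalt=2 flax=3 wool=3
After 5 (gather 3 flax): cobalt=2 flax=6 wool=3
After 6 (gather 2 flax): cobalt=2 flax=8 wool=3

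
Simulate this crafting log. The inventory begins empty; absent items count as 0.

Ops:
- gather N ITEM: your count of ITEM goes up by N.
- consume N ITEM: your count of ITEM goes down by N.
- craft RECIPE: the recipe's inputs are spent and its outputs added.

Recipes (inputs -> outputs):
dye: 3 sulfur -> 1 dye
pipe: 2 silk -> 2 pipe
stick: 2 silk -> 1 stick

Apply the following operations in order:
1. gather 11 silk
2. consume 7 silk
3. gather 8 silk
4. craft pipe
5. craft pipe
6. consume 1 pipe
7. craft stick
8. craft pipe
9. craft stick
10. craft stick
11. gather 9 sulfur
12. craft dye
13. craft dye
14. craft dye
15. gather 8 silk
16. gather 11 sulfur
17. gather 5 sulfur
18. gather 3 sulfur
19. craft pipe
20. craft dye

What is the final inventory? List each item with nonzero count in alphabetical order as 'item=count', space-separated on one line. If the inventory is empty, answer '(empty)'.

After 1 (gather 11 silk): silk=11
After 2 (consume 7 silk): silk=4
After 3 (gather 8 silk): silk=12
After 4 (craft pipe): pipe=2 silk=10
After 5 (craft pipe): pipe=4 silk=8
After 6 (consume 1 pipe): pipe=3 silk=8
After 7 (craft stick): pipe=3 silk=6 stick=1
After 8 (craft pipe): pipe=5 silk=4 stick=1
After 9 (craft stick): pipe=5 silk=2 stick=2
After 10 (craft stick): pipe=5 stick=3
After 11 (gather 9 sulfur): pipe=5 stick=3 sulfur=9
After 12 (craft dye): dye=1 pipe=5 stick=3 sulfur=6
After 13 (craft dye): dye=2 pipe=5 stick=3 sulfur=3
After 14 (craft dye): dye=3 pipe=5 stick=3
After 15 (gather 8 silk): dye=3 pipe=5 silk=8 stick=3
After 16 (gather 11 sulfur): dye=3 pipe=5 silk=8 stick=3 sulfur=11
After 17 (gather 5 sulfur): dye=3 pipe=5 silk=8 stick=3 sulfur=16
After 18 (gather 3 sulfur): dye=3 pipe=5 silk=8 stick=3 sulfur=19
After 19 (craft pipe): dye=3 pipe=7 silk=6 stick=3 sulfur=19
After 20 (craft dye): dye=4 pipe=7 silk=6 stick=3 sulfur=16

Answer: dye=4 pipe=7 silk=6 stick=3 sulfur=16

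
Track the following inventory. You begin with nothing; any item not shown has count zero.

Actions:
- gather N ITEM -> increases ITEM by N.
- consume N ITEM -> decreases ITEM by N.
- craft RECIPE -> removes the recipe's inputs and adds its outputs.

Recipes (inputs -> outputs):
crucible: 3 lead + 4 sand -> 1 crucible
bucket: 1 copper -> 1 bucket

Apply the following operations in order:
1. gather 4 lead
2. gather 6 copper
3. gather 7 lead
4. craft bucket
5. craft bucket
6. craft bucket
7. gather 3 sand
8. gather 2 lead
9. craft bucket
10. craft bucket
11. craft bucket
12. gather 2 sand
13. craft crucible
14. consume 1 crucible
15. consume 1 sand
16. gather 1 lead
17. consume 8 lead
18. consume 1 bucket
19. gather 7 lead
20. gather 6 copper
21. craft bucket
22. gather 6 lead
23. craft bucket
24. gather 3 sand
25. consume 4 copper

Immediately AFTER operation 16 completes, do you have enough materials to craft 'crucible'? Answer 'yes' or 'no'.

Answer: no

Derivation:
After 1 (gather 4 lead): lead=4
After 2 (gather 6 copper): copper=6 lead=4
After 3 (gather 7 lead): copper=6 lead=11
After 4 (craft bucket): bucket=1 copper=5 lead=11
After 5 (craft bucket): bucket=2 copper=4 lead=11
After 6 (craft bucket): bucket=3 copper=3 lead=11
After 7 (gather 3 sand): bucket=3 copper=3 lead=11 sand=3
After 8 (gather 2 lead): bucket=3 copper=3 lead=13 sand=3
After 9 (craft bucket): bucket=4 copper=2 lead=13 sand=3
After 10 (craft bucket): bucket=5 copper=1 lead=13 sand=3
After 11 (craft bucket): bucket=6 lead=13 sand=3
After 12 (gather 2 sand): bucket=6 lead=13 sand=5
After 13 (craft crucible): bucket=6 crucible=1 lead=10 sand=1
After 14 (consume 1 crucible): bucket=6 lead=10 sand=1
After 15 (consume 1 sand): bucket=6 lead=10
After 16 (gather 1 lead): bucket=6 lead=11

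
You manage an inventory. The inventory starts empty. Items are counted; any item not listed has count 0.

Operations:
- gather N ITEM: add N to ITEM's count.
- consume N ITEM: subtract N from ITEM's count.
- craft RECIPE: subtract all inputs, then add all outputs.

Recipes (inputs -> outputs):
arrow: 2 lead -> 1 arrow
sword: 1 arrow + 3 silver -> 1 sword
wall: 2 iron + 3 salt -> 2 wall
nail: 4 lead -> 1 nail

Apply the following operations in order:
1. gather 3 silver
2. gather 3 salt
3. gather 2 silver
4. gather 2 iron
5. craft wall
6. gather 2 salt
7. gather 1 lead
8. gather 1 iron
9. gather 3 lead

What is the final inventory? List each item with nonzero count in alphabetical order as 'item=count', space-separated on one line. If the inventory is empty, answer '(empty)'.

Answer: iron=1 lead=4 salt=2 silver=5 wall=2

Derivation:
After 1 (gather 3 silver): silver=3
After 2 (gather 3 salt): salt=3 silver=3
After 3 (gather 2 silver): salt=3 silver=5
After 4 (gather 2 iron): iron=2 salt=3 silver=5
After 5 (craft wall): silver=5 wall=2
After 6 (gather 2 salt): salt=2 silver=5 wall=2
After 7 (gather 1 lead): lead=1 salt=2 silver=5 wall=2
After 8 (gather 1 iron): iron=1 lead=1 salt=2 silver=5 wall=2
After 9 (gather 3 lead): iron=1 lead=4 salt=2 silver=5 wall=2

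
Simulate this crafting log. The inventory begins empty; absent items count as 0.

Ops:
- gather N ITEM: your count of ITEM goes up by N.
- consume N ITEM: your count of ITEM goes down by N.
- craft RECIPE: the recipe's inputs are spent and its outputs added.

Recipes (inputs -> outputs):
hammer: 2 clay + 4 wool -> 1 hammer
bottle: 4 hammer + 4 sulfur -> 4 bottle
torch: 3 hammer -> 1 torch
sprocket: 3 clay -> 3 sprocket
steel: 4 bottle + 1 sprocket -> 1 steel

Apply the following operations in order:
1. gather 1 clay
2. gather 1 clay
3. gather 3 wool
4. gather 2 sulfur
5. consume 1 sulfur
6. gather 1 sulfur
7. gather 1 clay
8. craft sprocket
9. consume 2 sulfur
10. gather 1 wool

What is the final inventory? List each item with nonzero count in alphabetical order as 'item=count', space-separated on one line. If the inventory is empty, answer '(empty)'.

Answer: sprocket=3 wool=4

Derivation:
After 1 (gather 1 clay): clay=1
After 2 (gather 1 clay): clay=2
After 3 (gather 3 wool): clay=2 wool=3
After 4 (gather 2 sulfur): clay=2 sulfur=2 wool=3
After 5 (consume 1 sulfur): clay=2 sulfur=1 wool=3
After 6 (gather 1 sulfur): clay=2 sulfur=2 wool=3
After 7 (gather 1 clay): clay=3 sulfur=2 wool=3
After 8 (craft sprocket): sprocket=3 sulfur=2 wool=3
After 9 (consume 2 sulfur): sprocket=3 wool=3
After 10 (gather 1 wool): sprocket=3 wool=4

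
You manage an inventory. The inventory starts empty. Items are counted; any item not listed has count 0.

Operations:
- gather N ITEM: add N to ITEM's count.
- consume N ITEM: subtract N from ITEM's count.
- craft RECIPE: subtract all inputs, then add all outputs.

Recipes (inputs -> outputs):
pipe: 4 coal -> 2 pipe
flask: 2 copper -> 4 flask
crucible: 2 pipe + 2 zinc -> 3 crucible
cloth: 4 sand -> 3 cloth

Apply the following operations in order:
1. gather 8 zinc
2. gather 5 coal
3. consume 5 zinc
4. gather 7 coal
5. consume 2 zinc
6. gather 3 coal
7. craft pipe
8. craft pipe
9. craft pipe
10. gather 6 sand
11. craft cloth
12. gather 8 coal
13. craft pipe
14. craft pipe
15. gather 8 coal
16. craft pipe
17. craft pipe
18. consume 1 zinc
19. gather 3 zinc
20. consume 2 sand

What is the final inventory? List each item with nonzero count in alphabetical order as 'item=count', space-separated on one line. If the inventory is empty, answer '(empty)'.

Answer: cloth=3 coal=3 pipe=14 zinc=3

Derivation:
After 1 (gather 8 zinc): zinc=8
After 2 (gather 5 coal): coal=5 zinc=8
After 3 (consume 5 zinc): coal=5 zinc=3
After 4 (gather 7 coal): coal=12 zinc=3
After 5 (consume 2 zinc): coal=12 zinc=1
After 6 (gather 3 coal): coal=15 zinc=1
After 7 (craft pipe): coal=11 pipe=2 zinc=1
After 8 (craft pipe): coal=7 pipe=4 zinc=1
After 9 (craft pipe): coal=3 pipe=6 zinc=1
After 10 (gather 6 sand): coal=3 pipe=6 sand=6 zinc=1
After 11 (craft cloth): cloth=3 coal=3 pipe=6 sand=2 zinc=1
After 12 (gather 8 coal): cloth=3 coal=11 pipe=6 sand=2 zinc=1
After 13 (craft pipe): cloth=3 coal=7 pipe=8 sand=2 zinc=1
After 14 (craft pipe): cloth=3 coal=3 pipe=10 sand=2 zinc=1
After 15 (gather 8 coal): cloth=3 coal=11 pipe=10 sand=2 zinc=1
After 16 (craft pipe): cloth=3 coal=7 pipe=12 sand=2 zinc=1
After 17 (craft pipe): cloth=3 coal=3 pipe=14 sand=2 zinc=1
After 18 (consume 1 zinc): cloth=3 coal=3 pipe=14 sand=2
After 19 (gather 3 zinc): cloth=3 coal=3 pipe=14 sand=2 zinc=3
After 20 (consume 2 sand): cloth=3 coal=3 pipe=14 zinc=3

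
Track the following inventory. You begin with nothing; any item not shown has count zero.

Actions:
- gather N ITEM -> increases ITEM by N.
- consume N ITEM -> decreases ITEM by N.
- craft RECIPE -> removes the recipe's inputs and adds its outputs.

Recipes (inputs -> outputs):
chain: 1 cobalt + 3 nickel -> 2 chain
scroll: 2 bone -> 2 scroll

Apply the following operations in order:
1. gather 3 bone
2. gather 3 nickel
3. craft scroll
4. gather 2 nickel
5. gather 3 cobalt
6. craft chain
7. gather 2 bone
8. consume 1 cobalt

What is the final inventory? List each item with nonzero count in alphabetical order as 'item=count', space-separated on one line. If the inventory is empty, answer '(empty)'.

Answer: bone=3 chain=2 cobalt=1 nickel=2 scroll=2

Derivation:
After 1 (gather 3 bone): bone=3
After 2 (gather 3 nickel): bone=3 nickel=3
After 3 (craft scroll): bone=1 nickel=3 scroll=2
After 4 (gather 2 nickel): bone=1 nickel=5 scroll=2
After 5 (gather 3 cobalt): bone=1 cobalt=3 nickel=5 scroll=2
After 6 (craft chain): bone=1 chain=2 cobalt=2 nickel=2 scroll=2
After 7 (gather 2 bone): bone=3 chain=2 cobalt=2 nickel=2 scroll=2
After 8 (consume 1 cobalt): bone=3 chain=2 cobalt=1 nickel=2 scroll=2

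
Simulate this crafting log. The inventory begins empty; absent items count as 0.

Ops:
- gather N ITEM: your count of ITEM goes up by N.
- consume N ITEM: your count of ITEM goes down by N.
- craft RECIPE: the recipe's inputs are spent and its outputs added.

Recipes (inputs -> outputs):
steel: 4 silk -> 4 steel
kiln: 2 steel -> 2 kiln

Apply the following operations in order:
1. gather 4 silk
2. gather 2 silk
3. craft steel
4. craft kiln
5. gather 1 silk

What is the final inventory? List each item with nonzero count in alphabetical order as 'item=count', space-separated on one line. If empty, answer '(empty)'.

After 1 (gather 4 silk): silk=4
After 2 (gather 2 silk): silk=6
After 3 (craft steel): silk=2 steel=4
After 4 (craft kiln): kiln=2 silk=2 steel=2
After 5 (gather 1 silk): kiln=2 silk=3 steel=2

Answer: kiln=2 silk=3 steel=2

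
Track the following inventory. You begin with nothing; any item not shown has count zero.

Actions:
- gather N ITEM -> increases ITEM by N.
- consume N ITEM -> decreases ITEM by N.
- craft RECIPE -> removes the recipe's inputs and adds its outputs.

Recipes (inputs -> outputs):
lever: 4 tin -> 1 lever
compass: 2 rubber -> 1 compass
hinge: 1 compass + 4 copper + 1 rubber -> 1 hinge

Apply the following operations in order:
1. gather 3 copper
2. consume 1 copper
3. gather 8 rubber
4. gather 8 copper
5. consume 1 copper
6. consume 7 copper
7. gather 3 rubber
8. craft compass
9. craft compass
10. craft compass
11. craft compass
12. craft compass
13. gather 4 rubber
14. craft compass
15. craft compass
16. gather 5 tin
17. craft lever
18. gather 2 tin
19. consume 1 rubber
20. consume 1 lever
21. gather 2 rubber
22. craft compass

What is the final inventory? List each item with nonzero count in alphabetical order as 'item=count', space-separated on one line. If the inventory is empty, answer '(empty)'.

After 1 (gather 3 copper): copper=3
After 2 (consume 1 copper): copper=2
After 3 (gather 8 rubber): copper=2 rubber=8
After 4 (gather 8 copper): copper=10 rubber=8
After 5 (consume 1 copper): copper=9 rubber=8
After 6 (consume 7 copper): copper=2 rubber=8
After 7 (gather 3 rubber): copper=2 rubber=11
After 8 (craft compass): compass=1 copper=2 rubber=9
After 9 (craft compass): compass=2 copper=2 rubber=7
After 10 (craft compass): compass=3 copper=2 rubber=5
After 11 (craft compass): compass=4 copper=2 rubber=3
After 12 (craft compass): compass=5 copper=2 rubber=1
After 13 (gather 4 rubber): compass=5 copper=2 rubber=5
After 14 (craft compass): compass=6 copper=2 rubber=3
After 15 (craft compass): compass=7 copper=2 rubber=1
After 16 (gather 5 tin): compass=7 copper=2 rubber=1 tin=5
After 17 (craft lever): compass=7 copper=2 lever=1 rubber=1 tin=1
After 18 (gather 2 tin): compass=7 copper=2 lever=1 rubber=1 tin=3
After 19 (consume 1 rubber): compass=7 copper=2 lever=1 tin=3
After 20 (consume 1 lever): compass=7 copper=2 tin=3
After 21 (gather 2 rubber): compass=7 copper=2 rubber=2 tin=3
After 22 (craft compass): compass=8 copper=2 tin=3

Answer: compass=8 copper=2 tin=3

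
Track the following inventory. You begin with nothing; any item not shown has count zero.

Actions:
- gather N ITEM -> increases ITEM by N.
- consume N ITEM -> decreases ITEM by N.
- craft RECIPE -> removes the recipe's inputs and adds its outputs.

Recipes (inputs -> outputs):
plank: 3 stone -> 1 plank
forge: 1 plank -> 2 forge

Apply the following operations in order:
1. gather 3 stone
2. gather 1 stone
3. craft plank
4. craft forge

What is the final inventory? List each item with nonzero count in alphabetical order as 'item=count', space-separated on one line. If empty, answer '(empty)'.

After 1 (gather 3 stone): stone=3
After 2 (gather 1 stone): stone=4
After 3 (craft plank): plank=1 stone=1
After 4 (craft forge): forge=2 stone=1

Answer: forge=2 stone=1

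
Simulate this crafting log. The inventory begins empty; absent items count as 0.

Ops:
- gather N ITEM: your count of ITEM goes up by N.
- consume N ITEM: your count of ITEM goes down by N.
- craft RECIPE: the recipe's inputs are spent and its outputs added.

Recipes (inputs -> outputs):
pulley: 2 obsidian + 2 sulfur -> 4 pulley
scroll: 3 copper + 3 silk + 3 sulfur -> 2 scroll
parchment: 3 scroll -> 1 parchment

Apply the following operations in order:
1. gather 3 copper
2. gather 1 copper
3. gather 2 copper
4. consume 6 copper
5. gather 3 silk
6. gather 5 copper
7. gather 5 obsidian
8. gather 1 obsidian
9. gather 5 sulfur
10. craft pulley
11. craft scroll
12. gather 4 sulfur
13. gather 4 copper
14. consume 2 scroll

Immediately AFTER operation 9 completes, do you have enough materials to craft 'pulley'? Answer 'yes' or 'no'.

After 1 (gather 3 copper): copper=3
After 2 (gather 1 copper): copper=4
After 3 (gather 2 copper): copper=6
After 4 (consume 6 copper): (empty)
After 5 (gather 3 silk): silk=3
After 6 (gather 5 copper): copper=5 silk=3
After 7 (gather 5 obsidian): copper=5 obsidian=5 silk=3
After 8 (gather 1 obsidian): copper=5 obsidian=6 silk=3
After 9 (gather 5 sulfur): copper=5 obsidian=6 silk=3 sulfur=5

Answer: yes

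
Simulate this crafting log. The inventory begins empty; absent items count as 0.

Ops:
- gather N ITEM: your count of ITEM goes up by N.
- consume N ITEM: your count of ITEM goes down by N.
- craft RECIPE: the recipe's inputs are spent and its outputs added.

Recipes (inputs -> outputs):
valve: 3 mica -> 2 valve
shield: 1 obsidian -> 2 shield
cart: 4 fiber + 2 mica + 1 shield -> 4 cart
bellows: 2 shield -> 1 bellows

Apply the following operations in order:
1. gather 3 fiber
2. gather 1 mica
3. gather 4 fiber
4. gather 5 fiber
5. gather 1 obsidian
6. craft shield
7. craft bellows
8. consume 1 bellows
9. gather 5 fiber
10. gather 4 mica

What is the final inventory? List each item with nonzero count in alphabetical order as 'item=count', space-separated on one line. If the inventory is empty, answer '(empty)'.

Answer: fiber=17 mica=5

Derivation:
After 1 (gather 3 fiber): fiber=3
After 2 (gather 1 mica): fiber=3 mica=1
After 3 (gather 4 fiber): fiber=7 mica=1
After 4 (gather 5 fiber): fiber=12 mica=1
After 5 (gather 1 obsidian): fiber=12 mica=1 obsidian=1
After 6 (craft shield): fiber=12 mica=1 shield=2
After 7 (craft bellows): bellows=1 fiber=12 mica=1
After 8 (consume 1 bellows): fiber=12 mica=1
After 9 (gather 5 fiber): fiber=17 mica=1
After 10 (gather 4 mica): fiber=17 mica=5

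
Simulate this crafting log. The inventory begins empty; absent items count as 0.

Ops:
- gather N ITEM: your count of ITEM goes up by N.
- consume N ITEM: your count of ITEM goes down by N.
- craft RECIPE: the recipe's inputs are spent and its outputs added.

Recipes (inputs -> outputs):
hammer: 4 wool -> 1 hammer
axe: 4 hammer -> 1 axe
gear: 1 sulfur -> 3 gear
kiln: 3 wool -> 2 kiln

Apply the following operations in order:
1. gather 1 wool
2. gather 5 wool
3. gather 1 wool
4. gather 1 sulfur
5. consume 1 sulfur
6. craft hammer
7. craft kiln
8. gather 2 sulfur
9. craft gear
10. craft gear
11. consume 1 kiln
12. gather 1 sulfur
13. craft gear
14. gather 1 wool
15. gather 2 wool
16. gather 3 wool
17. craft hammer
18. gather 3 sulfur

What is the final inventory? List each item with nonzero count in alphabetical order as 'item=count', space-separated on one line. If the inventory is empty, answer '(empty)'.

After 1 (gather 1 wool): wool=1
After 2 (gather 5 wool): wool=6
After 3 (gather 1 wool): wool=7
After 4 (gather 1 sulfur): sulfur=1 wool=7
After 5 (consume 1 sulfur): wool=7
After 6 (craft hammer): hammer=1 wool=3
After 7 (craft kiln): hammer=1 kiln=2
After 8 (gather 2 sulfur): hammer=1 kiln=2 sulfur=2
After 9 (craft gear): gear=3 hammer=1 kiln=2 sulfur=1
After 10 (craft gear): gear=6 hammer=1 kiln=2
After 11 (consume 1 kiln): gear=6 hammer=1 kiln=1
After 12 (gather 1 sulfur): gear=6 hammer=1 kiln=1 sulfur=1
After 13 (craft gear): gear=9 hammer=1 kiln=1
After 14 (gather 1 wool): gear=9 hammer=1 kiln=1 wool=1
After 15 (gather 2 wool): gear=9 hammer=1 kiln=1 wool=3
After 16 (gather 3 wool): gear=9 hammer=1 kiln=1 wool=6
After 17 (craft hammer): gear=9 hammer=2 kiln=1 wool=2
After 18 (gather 3 sulfur): gear=9 hammer=2 kiln=1 sulfur=3 wool=2

Answer: gear=9 hammer=2 kiln=1 sulfur=3 wool=2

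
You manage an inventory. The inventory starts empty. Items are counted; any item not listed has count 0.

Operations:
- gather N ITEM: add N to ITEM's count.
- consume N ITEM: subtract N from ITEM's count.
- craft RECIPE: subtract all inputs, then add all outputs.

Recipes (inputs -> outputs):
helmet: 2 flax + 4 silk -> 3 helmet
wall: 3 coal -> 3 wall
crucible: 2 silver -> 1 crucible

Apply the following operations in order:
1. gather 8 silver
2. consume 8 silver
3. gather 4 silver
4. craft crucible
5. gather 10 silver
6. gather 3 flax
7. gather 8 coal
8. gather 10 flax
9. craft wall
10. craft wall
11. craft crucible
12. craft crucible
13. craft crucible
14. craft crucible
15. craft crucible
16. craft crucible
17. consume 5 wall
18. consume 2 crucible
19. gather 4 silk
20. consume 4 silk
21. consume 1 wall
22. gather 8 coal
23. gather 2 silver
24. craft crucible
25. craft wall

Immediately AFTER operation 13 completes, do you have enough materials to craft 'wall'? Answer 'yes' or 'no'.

Answer: no

Derivation:
After 1 (gather 8 silver): silver=8
After 2 (consume 8 silver): (empty)
After 3 (gather 4 silver): silver=4
After 4 (craft crucible): crucible=1 silver=2
After 5 (gather 10 silver): crucible=1 silver=12
After 6 (gather 3 flax): crucible=1 flax=3 silver=12
After 7 (gather 8 coal): coal=8 crucible=1 flax=3 silver=12
After 8 (gather 10 flax): coal=8 crucible=1 flax=13 silver=12
After 9 (craft wall): coal=5 crucible=1 flax=13 silver=12 wall=3
After 10 (craft wall): coal=2 crucible=1 flax=13 silver=12 wall=6
After 11 (craft crucible): coal=2 crucible=2 flax=13 silver=10 wall=6
After 12 (craft crucible): coal=2 crucible=3 flax=13 silver=8 wall=6
After 13 (craft crucible): coal=2 crucible=4 flax=13 silver=6 wall=6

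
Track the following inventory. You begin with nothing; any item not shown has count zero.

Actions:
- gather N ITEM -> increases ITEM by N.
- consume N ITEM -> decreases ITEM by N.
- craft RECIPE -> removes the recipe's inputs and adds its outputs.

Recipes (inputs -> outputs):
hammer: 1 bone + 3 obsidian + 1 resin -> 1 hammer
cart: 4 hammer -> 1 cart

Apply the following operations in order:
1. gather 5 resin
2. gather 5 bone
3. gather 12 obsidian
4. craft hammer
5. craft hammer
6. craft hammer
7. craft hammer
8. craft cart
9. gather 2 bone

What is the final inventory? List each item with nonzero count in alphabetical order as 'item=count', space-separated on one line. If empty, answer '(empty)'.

Answer: bone=3 cart=1 resin=1

Derivation:
After 1 (gather 5 resin): resin=5
After 2 (gather 5 bone): bone=5 resin=5
After 3 (gather 12 obsidian): bone=5 obsidian=12 resin=5
After 4 (craft hammer): bone=4 hammer=1 obsidian=9 resin=4
After 5 (craft hammer): bone=3 hammer=2 obsidian=6 resin=3
After 6 (craft hammer): bone=2 hammer=3 obsidian=3 resin=2
After 7 (craft hammer): bone=1 hammer=4 resin=1
After 8 (craft cart): bone=1 cart=1 resin=1
After 9 (gather 2 bone): bone=3 cart=1 resin=1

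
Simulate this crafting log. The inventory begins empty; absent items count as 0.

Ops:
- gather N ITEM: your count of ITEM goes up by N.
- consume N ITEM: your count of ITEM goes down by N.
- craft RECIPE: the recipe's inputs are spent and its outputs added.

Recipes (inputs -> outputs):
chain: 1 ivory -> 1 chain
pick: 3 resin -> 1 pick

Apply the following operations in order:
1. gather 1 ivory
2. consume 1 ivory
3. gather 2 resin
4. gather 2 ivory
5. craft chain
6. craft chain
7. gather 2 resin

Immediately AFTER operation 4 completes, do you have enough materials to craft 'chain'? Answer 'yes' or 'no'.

Answer: yes

Derivation:
After 1 (gather 1 ivory): ivory=1
After 2 (consume 1 ivory): (empty)
After 3 (gather 2 resin): resin=2
After 4 (gather 2 ivory): ivory=2 resin=2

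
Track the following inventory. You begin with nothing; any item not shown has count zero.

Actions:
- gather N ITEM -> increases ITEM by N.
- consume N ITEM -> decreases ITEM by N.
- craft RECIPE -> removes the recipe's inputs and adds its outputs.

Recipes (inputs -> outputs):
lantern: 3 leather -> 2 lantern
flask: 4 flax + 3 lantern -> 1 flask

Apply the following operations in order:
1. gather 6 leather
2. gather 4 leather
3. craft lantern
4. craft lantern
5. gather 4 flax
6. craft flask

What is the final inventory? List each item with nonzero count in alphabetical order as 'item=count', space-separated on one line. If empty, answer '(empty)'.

Answer: flask=1 lantern=1 leather=4

Derivation:
After 1 (gather 6 leather): leather=6
After 2 (gather 4 leather): leather=10
After 3 (craft lantern): lantern=2 leather=7
After 4 (craft lantern): lantern=4 leather=4
After 5 (gather 4 flax): flax=4 lantern=4 leather=4
After 6 (craft flask): flask=1 lantern=1 leather=4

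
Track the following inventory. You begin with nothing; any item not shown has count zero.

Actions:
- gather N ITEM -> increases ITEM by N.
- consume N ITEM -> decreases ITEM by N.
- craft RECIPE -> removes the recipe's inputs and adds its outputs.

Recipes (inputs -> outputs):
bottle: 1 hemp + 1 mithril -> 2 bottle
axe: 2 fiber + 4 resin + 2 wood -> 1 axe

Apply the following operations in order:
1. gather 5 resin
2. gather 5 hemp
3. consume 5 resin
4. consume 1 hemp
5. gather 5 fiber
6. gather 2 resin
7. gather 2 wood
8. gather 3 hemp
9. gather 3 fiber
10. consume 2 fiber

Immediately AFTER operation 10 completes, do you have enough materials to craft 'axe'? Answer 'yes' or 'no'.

After 1 (gather 5 resin): resin=5
After 2 (gather 5 hemp): hemp=5 resin=5
After 3 (consume 5 resin): hemp=5
After 4 (consume 1 hemp): hemp=4
After 5 (gather 5 fiber): fiber=5 hemp=4
After 6 (gather 2 resin): fiber=5 hemp=4 resin=2
After 7 (gather 2 wood): fiber=5 hemp=4 resin=2 wood=2
After 8 (gather 3 hemp): fiber=5 hemp=7 resin=2 wood=2
After 9 (gather 3 fiber): fiber=8 hemp=7 resin=2 wood=2
After 10 (consume 2 fiber): fiber=6 hemp=7 resin=2 wood=2

Answer: no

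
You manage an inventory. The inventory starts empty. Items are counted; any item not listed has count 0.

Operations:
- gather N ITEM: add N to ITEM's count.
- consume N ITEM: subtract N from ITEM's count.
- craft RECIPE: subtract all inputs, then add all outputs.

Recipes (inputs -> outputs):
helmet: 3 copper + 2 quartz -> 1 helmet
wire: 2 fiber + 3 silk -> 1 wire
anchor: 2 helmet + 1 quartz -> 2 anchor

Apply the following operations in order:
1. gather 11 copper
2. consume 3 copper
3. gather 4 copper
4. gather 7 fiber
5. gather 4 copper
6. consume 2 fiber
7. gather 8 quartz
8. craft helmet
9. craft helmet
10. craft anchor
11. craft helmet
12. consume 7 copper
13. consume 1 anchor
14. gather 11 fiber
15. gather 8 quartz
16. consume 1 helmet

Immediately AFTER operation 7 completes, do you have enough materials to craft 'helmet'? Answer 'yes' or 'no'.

Answer: yes

Derivation:
After 1 (gather 11 copper): copper=11
After 2 (consume 3 copper): copper=8
After 3 (gather 4 copper): copper=12
After 4 (gather 7 fiber): copper=12 fiber=7
After 5 (gather 4 copper): copper=16 fiber=7
After 6 (consume 2 fiber): copper=16 fiber=5
After 7 (gather 8 quartz): copper=16 fiber=5 quartz=8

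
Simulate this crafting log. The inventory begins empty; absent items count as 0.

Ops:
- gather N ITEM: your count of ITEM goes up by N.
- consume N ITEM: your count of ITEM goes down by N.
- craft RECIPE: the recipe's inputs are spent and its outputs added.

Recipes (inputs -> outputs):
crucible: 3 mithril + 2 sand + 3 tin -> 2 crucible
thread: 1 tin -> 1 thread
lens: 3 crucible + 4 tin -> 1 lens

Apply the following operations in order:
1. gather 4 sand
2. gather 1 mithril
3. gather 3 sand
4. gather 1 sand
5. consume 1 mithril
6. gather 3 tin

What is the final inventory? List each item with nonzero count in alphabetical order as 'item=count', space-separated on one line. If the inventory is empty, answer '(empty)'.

Answer: sand=8 tin=3

Derivation:
After 1 (gather 4 sand): sand=4
After 2 (gather 1 mithril): mithril=1 sand=4
After 3 (gather 3 sand): mithril=1 sand=7
After 4 (gather 1 sand): mithril=1 sand=8
After 5 (consume 1 mithril): sand=8
After 6 (gather 3 tin): sand=8 tin=3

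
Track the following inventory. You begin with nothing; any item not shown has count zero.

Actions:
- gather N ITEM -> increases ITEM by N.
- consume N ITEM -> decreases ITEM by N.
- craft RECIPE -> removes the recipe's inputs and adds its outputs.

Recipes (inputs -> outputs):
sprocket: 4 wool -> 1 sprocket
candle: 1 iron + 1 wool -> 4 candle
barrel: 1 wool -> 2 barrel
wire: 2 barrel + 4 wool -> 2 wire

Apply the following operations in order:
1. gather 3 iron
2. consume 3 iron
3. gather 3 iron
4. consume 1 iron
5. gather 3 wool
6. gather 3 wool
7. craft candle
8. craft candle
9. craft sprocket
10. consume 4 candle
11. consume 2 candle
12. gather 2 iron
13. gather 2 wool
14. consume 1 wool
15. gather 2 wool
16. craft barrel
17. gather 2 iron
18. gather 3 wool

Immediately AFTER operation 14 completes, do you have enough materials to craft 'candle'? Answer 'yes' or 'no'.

Answer: yes

Derivation:
After 1 (gather 3 iron): iron=3
After 2 (consume 3 iron): (empty)
After 3 (gather 3 iron): iron=3
After 4 (consume 1 iron): iron=2
After 5 (gather 3 wool): iron=2 wool=3
After 6 (gather 3 wool): iron=2 wool=6
After 7 (craft candle): candle=4 iron=1 wool=5
After 8 (craft candle): candle=8 wool=4
After 9 (craft sprocket): candle=8 sprocket=1
After 10 (consume 4 candle): candle=4 sprocket=1
After 11 (consume 2 candle): candle=2 sprocket=1
After 12 (gather 2 iron): candle=2 iron=2 sprocket=1
After 13 (gather 2 wool): candle=2 iron=2 sprocket=1 wool=2
After 14 (consume 1 wool): candle=2 iron=2 sprocket=1 wool=1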